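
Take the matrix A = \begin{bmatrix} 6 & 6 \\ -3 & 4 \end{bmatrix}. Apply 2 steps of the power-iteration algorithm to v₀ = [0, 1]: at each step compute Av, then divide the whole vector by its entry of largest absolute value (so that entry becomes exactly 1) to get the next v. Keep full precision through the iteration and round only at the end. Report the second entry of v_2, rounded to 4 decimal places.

-0.0333

Av0 = (6.00000, 4.00000); divide by 6.00000 → v1 = (1.00000, 0.66667)
Av1 = (10.00000, -0.33333); divide by 10.00000 → v2 = (1.00000, -0.03333)
Requested entry of v2: -2/60 = -0.0333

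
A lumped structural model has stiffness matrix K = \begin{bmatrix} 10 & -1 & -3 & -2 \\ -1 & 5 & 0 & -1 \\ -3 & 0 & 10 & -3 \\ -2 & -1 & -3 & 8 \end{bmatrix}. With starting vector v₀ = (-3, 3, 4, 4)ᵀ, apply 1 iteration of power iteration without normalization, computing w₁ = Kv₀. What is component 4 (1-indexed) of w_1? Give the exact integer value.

w1 = Kv₀ = (10·(-3) + (-1)·3 + (-3)·4 + (-2)·4; (-1)·(-3) + 5·3 + 0·4 + (-1)·4; (-3)·(-3) + 0·3 + 10·4 + (-3)·4; (-2)·(-3) + (-1)·3 + (-3)·4 + 8·4) = (-53, 14, 37, 23)
The requested component of w1 is 23.

23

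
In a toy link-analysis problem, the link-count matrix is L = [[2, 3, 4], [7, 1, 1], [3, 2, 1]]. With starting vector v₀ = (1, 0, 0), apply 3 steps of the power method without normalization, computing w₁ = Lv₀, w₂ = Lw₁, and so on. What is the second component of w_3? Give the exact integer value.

w1 = Lv₀ = (2·1 + 3·0 + 4·0; 7·1 + 1·0 + 1·0; 3·1 + 2·0 + 1·0) = (2, 7, 3)
w2 = Lw1 = (2·2 + 3·7 + 4·3; 7·2 + 1·7 + 1·3; 3·2 + 2·7 + 1·3) = (37, 24, 23)
w3 = Lw2 = (238, 306, 182)
The requested component of w3 is 306.

306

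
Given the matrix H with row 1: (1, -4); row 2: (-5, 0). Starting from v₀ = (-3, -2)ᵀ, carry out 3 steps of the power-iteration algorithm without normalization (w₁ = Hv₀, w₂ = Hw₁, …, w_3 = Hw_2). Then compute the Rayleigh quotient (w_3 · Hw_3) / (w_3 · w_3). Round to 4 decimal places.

w1 = Hv₀ = (1·(-3) + (-4)·(-2); (-5)·(-3) + 0·(-2)) = (5, 15)
w2 = Hw1 = (1·5 + (-4)·15; (-5)·5 + 0·15) = (-55, -25)
w3 = Hw2 = (45, 275)
Hw3 = (-1055, -225)
w3·Hw3 = 45·(-1055) + 275·(-225) = -109350; w3·w3 = 45·45 + 275·275 = 77650
λ ≈ -109350/77650 = -1.4082

-1.4082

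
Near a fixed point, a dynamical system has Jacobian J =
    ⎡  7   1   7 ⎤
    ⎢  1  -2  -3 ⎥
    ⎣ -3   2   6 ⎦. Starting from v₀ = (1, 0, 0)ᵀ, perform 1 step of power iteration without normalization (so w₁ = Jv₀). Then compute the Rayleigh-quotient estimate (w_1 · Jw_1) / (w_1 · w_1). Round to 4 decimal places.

w1 = Jv₀ = (7, 1, -3)
Jw1 = (29, 14, -37)
w1·Jw1 = 7·29 + 1·14 + (-3)·(-37) = 328; w1·w1 = 7·7 + 1·1 + (-3)·(-3) = 59
λ ≈ 328/59 = 5.5593

5.5593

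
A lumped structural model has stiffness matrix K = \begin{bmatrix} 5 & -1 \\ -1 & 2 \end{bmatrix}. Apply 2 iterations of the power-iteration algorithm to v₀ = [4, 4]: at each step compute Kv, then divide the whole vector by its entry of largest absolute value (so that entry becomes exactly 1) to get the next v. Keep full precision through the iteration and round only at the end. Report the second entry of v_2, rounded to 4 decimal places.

Kv0 = (16.00000, 4.00000); divide by 16.00000 → v1 = (1.00000, 0.25000)
Kv1 = (4.75000, -0.50000); divide by 4.75000 → v2 = (1.00000, -0.10526)
Requested entry of v2: -8/76 = -0.1053

-0.1053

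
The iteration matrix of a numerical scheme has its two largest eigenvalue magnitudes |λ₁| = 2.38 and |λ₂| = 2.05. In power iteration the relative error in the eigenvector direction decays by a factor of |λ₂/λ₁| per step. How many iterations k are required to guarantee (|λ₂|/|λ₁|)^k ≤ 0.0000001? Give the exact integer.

108

|λ₂/λ₁| = 2.05/2.38 = 0.86134
Need k ≥ ln(0.0000001) / ln(0.86134) = -16.1181 / -0.1493 ≈ 107.986
Smallest integer k satisfying the bound: 108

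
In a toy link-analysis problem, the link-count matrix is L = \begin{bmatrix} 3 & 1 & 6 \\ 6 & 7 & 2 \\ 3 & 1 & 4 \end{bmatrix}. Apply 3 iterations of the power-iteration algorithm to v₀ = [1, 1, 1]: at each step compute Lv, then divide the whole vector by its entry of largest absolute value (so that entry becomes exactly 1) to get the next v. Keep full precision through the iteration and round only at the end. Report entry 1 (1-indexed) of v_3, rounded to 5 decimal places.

Lv0 = (10.000000, 15.000000, 8.000000); divide by 15.000000 → v1 = (0.666667, 1.000000, 0.533333)
Lv1 = (6.200000, 12.066667, 5.133333); divide by 12.066667 → v2 = (0.513812, 1.000000, 0.425414)
Lv2 = (5.093923, 10.933702, 4.243094); divide by 10.933702 → v3 = (0.465892, 1.000000, 0.388075)
Requested entry of v3: 922/1979 = 0.46589

0.46589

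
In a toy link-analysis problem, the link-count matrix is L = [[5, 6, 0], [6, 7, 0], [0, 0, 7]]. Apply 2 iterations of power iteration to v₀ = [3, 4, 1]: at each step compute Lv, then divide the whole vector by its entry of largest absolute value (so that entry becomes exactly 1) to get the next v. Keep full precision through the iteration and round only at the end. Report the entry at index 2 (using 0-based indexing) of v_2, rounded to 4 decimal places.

Lv0 = (39.00000, 46.00000, 7.00000); divide by 46.00000 → v1 = (0.84783, 1.00000, 0.15217)
Lv1 = (10.23913, 12.08696, 1.06522); divide by 12.08696 → v2 = (0.84712, 1.00000, 0.08813)
Requested entry of v2: 49/556 = 0.0881

0.0881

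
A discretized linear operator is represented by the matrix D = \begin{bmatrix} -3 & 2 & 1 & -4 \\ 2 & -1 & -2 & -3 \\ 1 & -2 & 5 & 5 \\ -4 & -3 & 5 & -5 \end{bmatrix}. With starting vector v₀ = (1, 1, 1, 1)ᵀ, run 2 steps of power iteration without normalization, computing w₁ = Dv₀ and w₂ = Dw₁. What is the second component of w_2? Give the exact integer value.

w1 = Dv₀ = (-4, -4, 9, -7)
w2 = Dw1 = (41, -1, 14, 108)
The requested component of w2 is -1.

-1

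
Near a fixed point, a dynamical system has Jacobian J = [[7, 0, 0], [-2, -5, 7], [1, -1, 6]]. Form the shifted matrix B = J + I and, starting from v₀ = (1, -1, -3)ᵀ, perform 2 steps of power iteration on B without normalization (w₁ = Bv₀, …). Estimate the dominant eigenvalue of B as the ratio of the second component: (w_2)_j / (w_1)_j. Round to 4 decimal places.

μ ≈ 3.8421

B = J + I has rows (8, 0, 0); (-2, -4, 7); (1, -1, 7)
w1 = Bv₀ = (8·1 + 0·(-1) + 0·(-3); (-2)·1 + (-4)·(-1) + 7·(-3); 1·1 + (-1)·(-1) + 7·(-3)) = (8, -19, -19)
w2 = Bw1 = (8·8 + 0·(-19) + 0·(-19); (-2)·8 + (-4)·(-19) + 7·(-19); 1·8 + (-1)·(-19) + 7·(-19)) = (64, -73, -106)
Ratio: -73/-19 = 3.8421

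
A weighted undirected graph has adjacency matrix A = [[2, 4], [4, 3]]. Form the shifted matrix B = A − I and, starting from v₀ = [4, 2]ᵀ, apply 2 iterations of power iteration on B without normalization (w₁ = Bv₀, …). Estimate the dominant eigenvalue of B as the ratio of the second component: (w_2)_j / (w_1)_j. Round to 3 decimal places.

4.400

B = A − I has rows (1, 4); (4, 2)
w1 = Bv₀ = (12, 20)
w2 = Bw1 = (92, 88)
Ratio: 88/20 = 4.400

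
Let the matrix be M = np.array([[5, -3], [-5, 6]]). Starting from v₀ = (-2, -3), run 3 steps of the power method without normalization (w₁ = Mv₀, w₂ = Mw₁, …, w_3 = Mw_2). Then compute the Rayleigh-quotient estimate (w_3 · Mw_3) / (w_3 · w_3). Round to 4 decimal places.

w1 = Mv₀ = (-1, -8)
w2 = Mw1 = (19, -43)
w3 = Mw2 = (224, -353)
Mw3 = (2179, -3238)
w3·Mw3 = 224·2179 + (-353)·(-3238) = 1631110; w3·w3 = 224·224 + (-353)·(-353) = 174785
λ ≈ 1631110/174785 = 9.3321

λ ≈ 9.3321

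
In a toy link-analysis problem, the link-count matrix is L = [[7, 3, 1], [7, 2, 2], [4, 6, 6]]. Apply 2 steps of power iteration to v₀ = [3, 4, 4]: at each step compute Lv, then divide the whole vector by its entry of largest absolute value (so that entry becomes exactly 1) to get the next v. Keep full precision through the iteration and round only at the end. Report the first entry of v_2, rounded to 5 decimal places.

0.58904

Lv0 = (37.000000, 37.000000, 60.000000); divide by 60.000000 → v1 = (0.616667, 0.616667, 1.000000)
Lv1 = (7.166667, 7.550000, 12.166667); divide by 12.166667 → v2 = (0.589041, 0.620548, 1.000000)
Requested entry of v2: 430/730 = 0.58904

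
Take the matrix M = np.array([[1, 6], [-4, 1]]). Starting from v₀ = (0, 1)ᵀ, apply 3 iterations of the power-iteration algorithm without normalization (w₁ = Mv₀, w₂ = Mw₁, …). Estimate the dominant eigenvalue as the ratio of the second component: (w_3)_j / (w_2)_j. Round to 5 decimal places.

3.08696

w1 = Mv₀ = (1·0 + 6·1; (-4)·0 + 1·1) = (6, 1)
w2 = Mw1 = (1·6 + 6·1; (-4)·6 + 1·1) = (12, -23)
w3 = Mw2 = (-126, -71)
Ratio at component: -71 / -23 = 3.08696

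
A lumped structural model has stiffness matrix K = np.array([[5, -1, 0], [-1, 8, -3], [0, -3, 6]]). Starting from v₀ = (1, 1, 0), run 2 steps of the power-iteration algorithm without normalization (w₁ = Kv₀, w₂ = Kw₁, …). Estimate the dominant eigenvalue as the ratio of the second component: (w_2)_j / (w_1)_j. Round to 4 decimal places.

w1 = Kv₀ = (4, 7, -3)
w2 = Kw1 = (13, 61, -39)
Ratio at component: 61 / 7 = 8.7143

λ ≈ 8.7143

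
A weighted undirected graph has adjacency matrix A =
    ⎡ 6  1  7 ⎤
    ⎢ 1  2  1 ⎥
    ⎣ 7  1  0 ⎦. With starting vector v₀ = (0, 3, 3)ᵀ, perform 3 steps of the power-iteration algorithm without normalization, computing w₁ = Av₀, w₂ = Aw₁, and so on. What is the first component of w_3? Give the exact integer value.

w1 = Av₀ = (6·0 + 1·3 + 7·3; 1·0 + 2·3 + 1·3; 7·0 + 1·3 + 0·3) = (24, 9, 3)
w2 = Aw1 = (6·24 + 1·9 + 7·3; 1·24 + 2·9 + 1·3; 7·24 + 1·9 + 0·3) = (174, 45, 177)
w3 = Aw2 = (2328, 441, 1263)
The requested component of w3 is 2328.

2328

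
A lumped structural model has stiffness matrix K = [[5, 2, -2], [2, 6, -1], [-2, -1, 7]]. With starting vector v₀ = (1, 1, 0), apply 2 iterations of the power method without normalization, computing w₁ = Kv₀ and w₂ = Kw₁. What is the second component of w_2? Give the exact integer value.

65

w1 = Kv₀ = (5·1 + 2·1 + (-2)·0; 2·1 + 6·1 + (-1)·0; (-2)·1 + (-1)·1 + 7·0) = (7, 8, -3)
w2 = Kw1 = (5·7 + 2·8 + (-2)·(-3); 2·7 + 6·8 + (-1)·(-3); (-2)·7 + (-1)·8 + 7·(-3)) = (57, 65, -43)
The requested component of w2 is 65.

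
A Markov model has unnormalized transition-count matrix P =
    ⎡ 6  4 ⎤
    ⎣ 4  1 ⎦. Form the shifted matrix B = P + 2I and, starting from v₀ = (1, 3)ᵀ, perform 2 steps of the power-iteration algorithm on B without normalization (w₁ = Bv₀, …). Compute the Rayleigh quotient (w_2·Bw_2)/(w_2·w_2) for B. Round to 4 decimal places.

B = P + 2I has rows (8, 4); (4, 3)
w1 = Bv₀ = (8·1 + 4·3; 4·1 + 3·3) = (20, 13)
w2 = Bw1 = (8·20 + 4·13; 4·20 + 3·13) = (212, 119)
Bw2 = (2172, 1205)
w2·Bw2 = 603859; w2·w2 = 59105; μ ≈ 603859/59105 = 10.2167

10.2167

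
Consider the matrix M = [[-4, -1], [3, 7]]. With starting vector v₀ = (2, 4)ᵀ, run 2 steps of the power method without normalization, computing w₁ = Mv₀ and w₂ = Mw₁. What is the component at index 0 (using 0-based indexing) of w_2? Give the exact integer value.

14

w1 = Mv₀ = (-12, 34)
w2 = Mw1 = (14, 202)
The requested component of w2 is 14.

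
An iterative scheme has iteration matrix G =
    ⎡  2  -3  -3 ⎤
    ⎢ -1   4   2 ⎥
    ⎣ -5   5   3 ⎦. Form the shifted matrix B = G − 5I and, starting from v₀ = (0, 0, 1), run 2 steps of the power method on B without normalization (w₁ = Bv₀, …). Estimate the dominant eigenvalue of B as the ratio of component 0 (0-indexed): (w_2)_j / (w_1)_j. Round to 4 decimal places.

-3.0000

B = G − 5I has rows (-3, -3, -3); (-1, -1, 2); (-5, 5, -2)
w1 = Bv₀ = (-3, 2, -2)
w2 = Bw1 = (9, -3, 29)
Ratio: 9/-3 = -3.0000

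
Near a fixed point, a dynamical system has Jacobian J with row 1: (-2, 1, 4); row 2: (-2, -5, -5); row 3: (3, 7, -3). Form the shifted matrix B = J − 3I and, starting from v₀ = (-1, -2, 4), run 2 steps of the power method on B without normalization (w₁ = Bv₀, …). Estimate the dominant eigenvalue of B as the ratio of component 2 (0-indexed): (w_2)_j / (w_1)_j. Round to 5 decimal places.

B = J − 3I has rows (-5, 1, 4); (-2, -8, -5); (3, 7, -6)
w1 = Bv₀ = (19, -2, -41)
w2 = Bw1 = (-261, 183, 289)
Ratio: 289/-41 = -7.04878

-7.04878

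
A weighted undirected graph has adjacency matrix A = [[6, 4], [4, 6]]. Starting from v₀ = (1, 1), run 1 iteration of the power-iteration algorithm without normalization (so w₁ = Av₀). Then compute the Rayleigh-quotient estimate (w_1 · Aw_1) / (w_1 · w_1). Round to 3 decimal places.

λ ≈ 10.000

w1 = Av₀ = (6·1 + 4·1; 4·1 + 6·1) = (10, 10)
Aw1 = (100, 100)
w1·Aw1 = 10·100 + 10·100 = 2000; w1·w1 = 10·10 + 10·10 = 200
λ ≈ 2000/200 = 10.000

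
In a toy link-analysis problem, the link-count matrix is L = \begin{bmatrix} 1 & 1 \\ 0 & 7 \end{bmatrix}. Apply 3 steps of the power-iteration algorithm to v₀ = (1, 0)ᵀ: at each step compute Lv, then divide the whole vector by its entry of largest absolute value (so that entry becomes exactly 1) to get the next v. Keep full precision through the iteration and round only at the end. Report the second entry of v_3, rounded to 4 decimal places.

Lv0 = (1.00000, 0.00000); divide by 1.00000 → v1 = (1.00000, 0.00000)
Lv1 = (1.00000, 0.00000); divide by 1.00000 → v2 = (1.00000, 0.00000)
Lv2 = (1.00000, 0.00000); divide by 1.00000 → v3 = (1.00000, 0.00000)
Requested entry of v3: 0/1 = 0.0000

0.0000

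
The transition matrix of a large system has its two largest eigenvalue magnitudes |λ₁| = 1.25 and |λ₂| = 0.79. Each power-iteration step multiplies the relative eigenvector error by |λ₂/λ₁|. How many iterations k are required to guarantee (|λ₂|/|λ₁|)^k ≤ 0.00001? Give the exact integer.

|λ₂/λ₁| = 0.79/1.25 = 0.63200
Need k ≥ ln(0.00001) / ln(0.63200) = -11.5129 / -0.4589 ≈ 25.090
Smallest integer k satisfying the bound: 26

26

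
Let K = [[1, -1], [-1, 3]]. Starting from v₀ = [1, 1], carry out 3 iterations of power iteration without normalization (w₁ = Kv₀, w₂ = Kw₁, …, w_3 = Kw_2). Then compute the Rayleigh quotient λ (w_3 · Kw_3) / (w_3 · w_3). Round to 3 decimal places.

λ ≈ 3.414

w1 = Kv₀ = (0, 2)
w2 = Kw1 = (-2, 6)
w3 = Kw2 = (-8, 20)
Kw3 = (-28, 68)
w3·Kw3 = (-8)·(-28) + 20·68 = 1584; w3·w3 = (-8)·(-8) + 20·20 = 464
λ ≈ 1584/464 = 3.414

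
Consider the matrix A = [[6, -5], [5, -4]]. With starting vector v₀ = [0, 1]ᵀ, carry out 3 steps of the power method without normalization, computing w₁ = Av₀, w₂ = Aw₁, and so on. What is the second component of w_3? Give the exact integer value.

w1 = Av₀ = (-5, -4)
w2 = Aw1 = (-10, -9)
w3 = Aw2 = (-15, -14)
The requested component of w3 is -14.

-14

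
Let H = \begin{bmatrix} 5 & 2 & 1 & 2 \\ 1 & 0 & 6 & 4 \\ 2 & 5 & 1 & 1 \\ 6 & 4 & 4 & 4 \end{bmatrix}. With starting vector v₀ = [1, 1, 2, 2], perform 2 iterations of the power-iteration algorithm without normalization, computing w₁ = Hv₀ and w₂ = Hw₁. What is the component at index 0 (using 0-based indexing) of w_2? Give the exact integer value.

w1 = Hv₀ = (5·1 + 2·1 + 1·2 + 2·2; 1·1 + 0·1 + 6·2 + 4·2; 2·1 + 5·1 + 1·2 + 1·2; 6·1 + 4·1 + 4·2 + 4·2) = (13, 21, 11, 26)
w2 = Hw1 = (5·13 + 2·21 + 1·11 + 2·26; 1·13 + 0·21 + 6·11 + 4·26; 2·13 + 5·21 + 1·11 + 1·26; 6·13 + 4·21 + 4·11 + 4·26) = (170, 183, 168, 310)
The requested component of w2 is 170.

170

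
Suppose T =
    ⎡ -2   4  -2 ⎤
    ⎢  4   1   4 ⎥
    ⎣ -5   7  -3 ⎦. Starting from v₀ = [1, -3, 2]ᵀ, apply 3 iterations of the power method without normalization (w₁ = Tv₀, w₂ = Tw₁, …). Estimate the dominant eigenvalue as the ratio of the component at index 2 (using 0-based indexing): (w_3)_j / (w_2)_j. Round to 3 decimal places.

w1 = Tv₀ = ((-2)·1 + 4·(-3) + (-2)·2; 4·1 + 1·(-3) + 4·2; (-5)·1 + 7·(-3) + (-3)·2) = (-18, 9, -32)
w2 = Tw1 = ((-2)·(-18) + 4·9 + (-2)·(-32); 4·(-18) + 1·9 + 4·(-32); (-5)·(-18) + 7·9 + (-3)·(-32)) = (136, -191, 249)
w3 = Tw2 = (-1534, 1349, -2764)
Ratio at component: -2764 / 249 = -11.100

λ ≈ -11.100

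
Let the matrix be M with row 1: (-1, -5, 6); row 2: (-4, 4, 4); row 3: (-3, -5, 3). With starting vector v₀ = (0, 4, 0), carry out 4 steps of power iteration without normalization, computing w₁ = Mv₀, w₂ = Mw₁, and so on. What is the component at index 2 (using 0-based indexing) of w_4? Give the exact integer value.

w1 = Mv₀ = (-20, 16, -20)
w2 = Mw1 = (-180, 64, -80)
w3 = Mw2 = (-620, 656, -20)
w4 = Mw3 = (-2780, 5024, -1480)
The requested component of w4 is -1480.

-1480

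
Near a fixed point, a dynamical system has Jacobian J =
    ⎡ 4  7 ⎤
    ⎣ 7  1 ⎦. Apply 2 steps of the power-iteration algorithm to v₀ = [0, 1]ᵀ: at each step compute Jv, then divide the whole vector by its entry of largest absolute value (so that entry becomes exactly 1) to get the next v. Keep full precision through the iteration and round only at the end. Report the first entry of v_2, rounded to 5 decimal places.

0.70000

Jv0 = (7.000000, 1.000000); divide by 7.000000 → v1 = (1.000000, 0.142857)
Jv1 = (5.000000, 7.142857); divide by 7.142857 → v2 = (0.700000, 1.000000)
Requested entry of v2: 35/50 = 0.70000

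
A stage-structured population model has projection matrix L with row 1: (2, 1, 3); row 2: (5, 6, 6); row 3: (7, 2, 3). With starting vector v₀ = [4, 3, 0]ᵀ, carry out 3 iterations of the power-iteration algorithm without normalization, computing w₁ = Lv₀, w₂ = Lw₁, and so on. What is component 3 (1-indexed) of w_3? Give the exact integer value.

w1 = Lv₀ = (11, 38, 34)
w2 = Lw1 = (162, 487, 255)
w3 = Lw2 = (1576, 5262, 2873)
The requested component of w3 is 2873.

2873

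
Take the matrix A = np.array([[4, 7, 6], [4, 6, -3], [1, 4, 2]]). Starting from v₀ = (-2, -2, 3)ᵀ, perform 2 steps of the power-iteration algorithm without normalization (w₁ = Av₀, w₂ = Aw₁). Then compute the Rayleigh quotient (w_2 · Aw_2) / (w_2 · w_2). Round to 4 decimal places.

10.9728

w1 = Av₀ = (4·(-2) + 7·(-2) + 6·3; 4·(-2) + 6·(-2) + (-3)·3; 1·(-2) + 4·(-2) + 2·3) = (-4, -29, -4)
w2 = Aw1 = (4·(-4) + 7·(-29) + 6·(-4); 4·(-4) + 6·(-29) + (-3)·(-4); 1·(-4) + 4·(-29) + 2·(-4)) = (-243, -178, -128)
Aw2 = (-2986, -1656, -1211)
w2·Aw2 = (-243)·(-2986) + (-178)·(-1656) + (-128)·(-1211) = 1175374; w2·w2 = (-243)·(-243) + (-178)·(-178) + (-128)·(-128) = 107117
λ ≈ 1175374/107117 = 10.9728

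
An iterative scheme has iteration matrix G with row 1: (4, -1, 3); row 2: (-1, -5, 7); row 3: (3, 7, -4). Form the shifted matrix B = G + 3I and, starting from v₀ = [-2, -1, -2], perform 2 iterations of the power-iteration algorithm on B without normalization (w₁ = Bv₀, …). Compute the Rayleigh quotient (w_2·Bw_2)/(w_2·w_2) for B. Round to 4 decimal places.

B = G + 3I has rows (7, -1, 3); (-1, -2, 7); (3, 7, -1)
w1 = Bv₀ = (7·(-2) + (-1)·(-1) + 3·(-2); (-1)·(-2) + (-2)·(-1) + 7·(-2); 3·(-2) + 7·(-1) + (-1)·(-2)) = (-19, -10, -11)
w2 = Bw1 = (7·(-19) + (-1)·(-10) + 3·(-11); (-1)·(-19) + (-2)·(-10) + 7·(-11); 3·(-19) + 7·(-10) + (-1)·(-11)) = (-156, -38, -116)
Bw2 = (-1402, -580, -618)
w2·Bw2 = 312440; w2·w2 = 39236; μ ≈ 312440/39236 = 7.9631

μ ≈ 7.9631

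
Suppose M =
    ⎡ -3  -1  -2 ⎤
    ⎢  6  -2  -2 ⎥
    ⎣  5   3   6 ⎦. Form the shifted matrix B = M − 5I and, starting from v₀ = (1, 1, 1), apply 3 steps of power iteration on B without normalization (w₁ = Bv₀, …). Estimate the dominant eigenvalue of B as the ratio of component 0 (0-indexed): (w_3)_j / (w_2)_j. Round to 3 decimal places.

μ ≈ -5.630

B = M − 5I has rows (-8, -1, -2); (6, -7, -2); (5, 3, 1)
w1 = Bv₀ = ((-8)·1 + (-1)·1 + (-2)·1; 6·1 + (-7)·1 + (-2)·1; 5·1 + 3·1 + 1·1) = (-11, -3, 9)
w2 = Bw1 = ((-8)·(-11) + (-1)·(-3) + (-2)·9; 6·(-11) + (-7)·(-3) + (-2)·9; 5·(-11) + 3·(-3) + 1·9) = (73, -63, -55)
w3 = Bw2 = (-411, 989, 121)
Ratio: -411/73 = -5.630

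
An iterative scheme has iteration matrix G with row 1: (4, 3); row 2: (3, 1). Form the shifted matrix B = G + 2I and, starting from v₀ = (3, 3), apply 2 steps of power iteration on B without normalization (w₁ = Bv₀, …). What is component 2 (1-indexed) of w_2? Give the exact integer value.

135

B = G + 2I has rows (6, 3); (3, 3)
w1 = Bv₀ = (27, 18)
w2 = Bw1 = (216, 135)
Requested component of w2: 135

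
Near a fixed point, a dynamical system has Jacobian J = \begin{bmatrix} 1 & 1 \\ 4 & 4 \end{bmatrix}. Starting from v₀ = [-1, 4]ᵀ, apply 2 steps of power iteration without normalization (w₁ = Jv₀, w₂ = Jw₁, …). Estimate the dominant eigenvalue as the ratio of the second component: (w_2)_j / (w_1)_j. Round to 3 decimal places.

5.000

w1 = Jv₀ = (1·(-1) + 1·4; 4·(-1) + 4·4) = (3, 12)
w2 = Jw1 = (1·3 + 1·12; 4·3 + 4·12) = (15, 60)
Ratio at component: 60 / 12 = 5.000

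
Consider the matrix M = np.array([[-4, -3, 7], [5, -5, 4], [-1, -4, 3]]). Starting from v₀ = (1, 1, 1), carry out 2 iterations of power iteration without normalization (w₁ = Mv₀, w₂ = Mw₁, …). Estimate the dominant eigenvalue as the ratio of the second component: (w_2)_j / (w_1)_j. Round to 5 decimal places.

w1 = Mv₀ = (0, 4, -2)
w2 = Mw1 = (-26, -28, -22)
Ratio at component: -28 / 4 = -7.00000

-7.00000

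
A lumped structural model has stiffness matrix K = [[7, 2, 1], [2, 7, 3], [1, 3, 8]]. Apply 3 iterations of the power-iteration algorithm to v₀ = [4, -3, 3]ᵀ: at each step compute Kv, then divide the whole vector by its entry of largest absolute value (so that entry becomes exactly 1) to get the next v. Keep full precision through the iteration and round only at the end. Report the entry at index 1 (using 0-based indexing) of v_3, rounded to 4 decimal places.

Kv0 = (25.00000, -4.00000, 19.00000); divide by 25.00000 → v1 = (1.00000, -0.16000, 0.76000)
Kv1 = (7.44000, 3.16000, 6.60000); divide by 7.44000 → v2 = (1.00000, 0.42473, 0.88710)
Kv2 = (8.73656, 7.63441, 9.37097); divide by 9.37097 → v3 = (0.93230, 0.81469, 1.00000)
Requested entry of v3: 1420/1743 = 0.8147

0.8147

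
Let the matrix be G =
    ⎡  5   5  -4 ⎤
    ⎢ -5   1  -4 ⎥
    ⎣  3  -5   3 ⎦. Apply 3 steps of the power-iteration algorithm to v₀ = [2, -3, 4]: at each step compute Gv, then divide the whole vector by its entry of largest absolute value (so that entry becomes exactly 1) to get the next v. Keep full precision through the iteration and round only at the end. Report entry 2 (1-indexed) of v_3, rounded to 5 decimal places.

Gv0 = (-21.000000, -29.000000, 33.000000); divide by 33.000000 → v1 = (-0.636364, -0.878788, 1.000000)
Gv1 = (-11.575758, -1.696970, 5.484848); divide by -11.575758 → v2 = (1.000000, 0.146597, -0.473822)
Gv2 = (7.628272, -2.958115, 0.845550); divide by 7.628272 → v3 = (1.000000, -0.387783, 0.110844)
Requested entry of v3: 1130/-2914 = -0.38778

-0.38778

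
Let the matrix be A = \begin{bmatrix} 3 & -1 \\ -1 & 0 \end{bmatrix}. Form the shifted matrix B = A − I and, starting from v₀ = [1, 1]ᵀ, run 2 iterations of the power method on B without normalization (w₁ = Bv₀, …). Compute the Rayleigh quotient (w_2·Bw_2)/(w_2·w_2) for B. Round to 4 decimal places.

B = A − I has rows (2, -1); (-1, -1)
w1 = Bv₀ = (2·1 + (-1)·1; (-1)·1 + (-1)·1) = (1, -2)
w2 = Bw1 = (2·1 + (-1)·(-2); (-1)·1 + (-1)·(-2)) = (4, 1)
Bw2 = (7, -5)
w2·Bw2 = 23; w2·w2 = 17; μ ≈ 23/17 = 1.3529

1.3529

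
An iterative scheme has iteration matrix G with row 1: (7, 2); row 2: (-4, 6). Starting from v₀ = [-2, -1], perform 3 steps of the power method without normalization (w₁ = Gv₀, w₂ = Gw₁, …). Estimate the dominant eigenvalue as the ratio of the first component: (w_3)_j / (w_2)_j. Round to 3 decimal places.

5.593

w1 = Gv₀ = (7·(-2) + 2·(-1); (-4)·(-2) + 6·(-1)) = (-16, 2)
w2 = Gw1 = (7·(-16) + 2·2; (-4)·(-16) + 6·2) = (-108, 76)
w3 = Gw2 = (-604, 888)
Ratio at component: -604 / -108 = 5.593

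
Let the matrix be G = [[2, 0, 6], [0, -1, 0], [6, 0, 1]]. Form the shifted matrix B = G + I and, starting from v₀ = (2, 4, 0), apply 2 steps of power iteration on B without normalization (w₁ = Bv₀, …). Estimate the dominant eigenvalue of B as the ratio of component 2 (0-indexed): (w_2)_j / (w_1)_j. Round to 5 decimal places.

B = G + I has rows (3, 0, 6); (0, 0, 0); (6, 0, 2)
w1 = Bv₀ = (3·2 + 0·4 + 6·0; 0·2 + 0·4 + 0·0; 6·2 + 0·4 + 2·0) = (6, 0, 12)
w2 = Bw1 = (3·6 + 0·0 + 6·12; 0·6 + 0·0 + 0·12; 6·6 + 0·0 + 2·12) = (90, 0, 60)
Ratio: 60/12 = 5.00000

μ ≈ 5.00000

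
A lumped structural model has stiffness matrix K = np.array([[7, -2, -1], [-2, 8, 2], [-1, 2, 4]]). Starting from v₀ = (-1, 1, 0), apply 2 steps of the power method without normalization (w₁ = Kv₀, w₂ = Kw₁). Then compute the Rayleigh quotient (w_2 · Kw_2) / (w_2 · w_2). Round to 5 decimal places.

λ ≈ 10.30051

w1 = Kv₀ = (7·(-1) + (-2)·1 + (-1)·0; (-2)·(-1) + 8·1 + 2·0; (-1)·(-1) + 2·1 + 4·0) = (-9, 10, 3)
w2 = Kw1 = (7·(-9) + (-2)·10 + (-1)·3; (-2)·(-9) + 8·10 + 2·3; (-1)·(-9) + 2·10 + 4·3) = (-86, 104, 41)
Kw2 = (-851, 1086, 458)
w2·Kw2 = (-86)·(-851) + 104·1086 + 41·458 = 204908; w2·w2 = (-86)·(-86) + 104·104 + 41·41 = 19893
λ ≈ 204908/19893 = 10.30051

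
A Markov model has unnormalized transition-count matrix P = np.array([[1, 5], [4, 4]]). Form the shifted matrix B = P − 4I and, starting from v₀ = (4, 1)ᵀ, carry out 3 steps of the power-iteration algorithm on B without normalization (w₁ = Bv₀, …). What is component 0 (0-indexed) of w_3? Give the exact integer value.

-443

B = P − 4I has rows (-3, 5); (4, 0)
w1 = Bv₀ = ((-3)·4 + 5·1; 4·4 + 0·1) = (-7, 16)
w2 = Bw1 = ((-3)·(-7) + 5·16; 4·(-7) + 0·16) = (101, -28)
w3 = Bw2 = (-443, 404)
Requested component of w3: -443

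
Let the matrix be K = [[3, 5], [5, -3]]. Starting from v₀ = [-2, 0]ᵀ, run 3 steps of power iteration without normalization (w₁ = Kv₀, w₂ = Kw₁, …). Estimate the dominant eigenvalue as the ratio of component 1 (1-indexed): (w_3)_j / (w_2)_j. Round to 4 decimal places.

w1 = Kv₀ = (3·(-2) + 5·0; 5·(-2) + (-3)·0) = (-6, -10)
w2 = Kw1 = (3·(-6) + 5·(-10); 5·(-6) + (-3)·(-10)) = (-68, 0)
w3 = Kw2 = (-204, -340)
Ratio at component: -204 / -68 = 3.0000

3.0000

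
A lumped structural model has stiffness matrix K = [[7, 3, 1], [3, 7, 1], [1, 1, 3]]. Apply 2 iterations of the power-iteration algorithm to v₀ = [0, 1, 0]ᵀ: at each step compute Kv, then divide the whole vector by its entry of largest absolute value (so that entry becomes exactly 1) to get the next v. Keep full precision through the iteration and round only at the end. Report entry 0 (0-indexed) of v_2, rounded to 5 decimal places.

0.72881

Kv0 = (3.000000, 7.000000, 1.000000); divide by 7.000000 → v1 = (0.428571, 1.000000, 0.142857)
Kv1 = (6.142857, 8.428571, 1.857143); divide by 8.428571 → v2 = (0.728814, 1.000000, 0.220339)
Requested entry of v2: 43/59 = 0.72881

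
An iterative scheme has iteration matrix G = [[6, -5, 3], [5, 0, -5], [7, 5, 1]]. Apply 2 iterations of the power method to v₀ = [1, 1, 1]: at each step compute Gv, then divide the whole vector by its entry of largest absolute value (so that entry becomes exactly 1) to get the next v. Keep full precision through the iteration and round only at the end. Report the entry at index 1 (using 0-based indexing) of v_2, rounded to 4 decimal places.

Gv0 = (4.00000, 0.00000, 13.00000); divide by 13.00000 → v1 = (0.30769, 0.00000, 1.00000)
Gv1 = (4.84615, -3.46154, 3.15385); divide by 4.84615 → v2 = (1.00000, -0.71429, 0.65079)
Requested entry of v2: -45/63 = -0.7143

-0.7143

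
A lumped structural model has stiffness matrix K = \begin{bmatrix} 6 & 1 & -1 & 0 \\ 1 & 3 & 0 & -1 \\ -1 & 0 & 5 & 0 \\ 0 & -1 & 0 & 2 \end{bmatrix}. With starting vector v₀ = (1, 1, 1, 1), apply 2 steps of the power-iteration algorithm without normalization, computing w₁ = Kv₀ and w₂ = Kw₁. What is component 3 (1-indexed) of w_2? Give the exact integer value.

14

w1 = Kv₀ = (6·1 + 1·1 + (-1)·1 + 0·1; 1·1 + 3·1 + 0·1 + (-1)·1; (-1)·1 + 0·1 + 5·1 + 0·1; 0·1 + (-1)·1 + 0·1 + 2·1) = (6, 3, 4, 1)
w2 = Kw1 = (6·6 + 1·3 + (-1)·4 + 0·1; 1·6 + 3·3 + 0·4 + (-1)·1; (-1)·6 + 0·3 + 5·4 + 0·1; 0·6 + (-1)·3 + 0·4 + 2·1) = (35, 14, 14, -1)
The requested component of w2 is 14.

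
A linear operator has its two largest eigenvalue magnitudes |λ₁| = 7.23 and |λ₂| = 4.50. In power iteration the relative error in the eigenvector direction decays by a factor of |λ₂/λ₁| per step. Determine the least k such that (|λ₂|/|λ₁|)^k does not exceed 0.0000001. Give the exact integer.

|λ₂/λ₁| = 4.50/7.23 = 0.62241
Need k ≥ ln(0.0000001) / ln(0.62241) = -16.1181 / -0.4742 ≈ 33.993
Smallest integer k satisfying the bound: 34

34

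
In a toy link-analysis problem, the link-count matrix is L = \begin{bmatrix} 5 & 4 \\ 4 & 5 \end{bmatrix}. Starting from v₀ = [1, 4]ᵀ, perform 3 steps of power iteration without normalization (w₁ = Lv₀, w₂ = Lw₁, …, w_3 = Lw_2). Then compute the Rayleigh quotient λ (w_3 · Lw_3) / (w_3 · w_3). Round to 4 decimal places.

9.0000

w1 = Lv₀ = (5·1 + 4·4; 4·1 + 5·4) = (21, 24)
w2 = Lw1 = (5·21 + 4·24; 4·21 + 5·24) = (201, 204)
w3 = Lw2 = (1821, 1824)
Lw3 = (16401, 16404)
w3·Lw3 = 1821·16401 + 1824·16404 = 59787117; w3·w3 = 1821·1821 + 1824·1824 = 6643017
λ ≈ 59787117/6643017 = 9.0000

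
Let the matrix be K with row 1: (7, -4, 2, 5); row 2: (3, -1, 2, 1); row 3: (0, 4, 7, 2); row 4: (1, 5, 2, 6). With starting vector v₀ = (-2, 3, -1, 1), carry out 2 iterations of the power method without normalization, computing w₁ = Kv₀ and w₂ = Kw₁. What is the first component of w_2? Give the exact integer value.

-22

w1 = Kv₀ = (7·(-2) + (-4)·3 + 2·(-1) + 5·1; 3·(-2) + (-1)·3 + 2·(-1) + 1·1; 0·(-2) + 4·3 + 7·(-1) + 2·1; 1·(-2) + 5·3 + 2·(-1) + 6·1) = (-23, -10, 7, 17)
w2 = Kw1 = (7·(-23) + (-4)·(-10) + 2·7 + 5·17; 3·(-23) + (-1)·(-10) + 2·7 + 1·17; 0·(-23) + 4·(-10) + 7·7 + 2·17; 1·(-23) + 5·(-10) + 2·7 + 6·17) = (-22, -28, 43, 43)
The requested component of w2 is -22.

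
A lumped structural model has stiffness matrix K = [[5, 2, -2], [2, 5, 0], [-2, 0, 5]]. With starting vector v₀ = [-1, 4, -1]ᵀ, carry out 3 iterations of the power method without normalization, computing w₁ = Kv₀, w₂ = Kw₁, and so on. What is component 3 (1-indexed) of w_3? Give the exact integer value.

w1 = Kv₀ = (5·(-1) + 2·4 + (-2)·(-1); 2·(-1) + 5·4 + 0·(-1); (-2)·(-1) + 0·4 + 5·(-1)) = (5, 18, -3)
w2 = Kw1 = (5·5 + 2·18 + (-2)·(-3); 2·5 + 5·18 + 0·(-3); (-2)·5 + 0·18 + 5·(-3)) = (67, 100, -25)
w3 = Kw2 = (585, 634, -259)
The requested component of w3 is -259.

-259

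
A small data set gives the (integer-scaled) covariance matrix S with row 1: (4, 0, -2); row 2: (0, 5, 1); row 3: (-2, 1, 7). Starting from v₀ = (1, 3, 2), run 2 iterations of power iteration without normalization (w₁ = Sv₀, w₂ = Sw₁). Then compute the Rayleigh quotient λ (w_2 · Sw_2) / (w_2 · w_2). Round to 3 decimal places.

w1 = Sv₀ = (4·1 + 0·3 + (-2)·2; 0·1 + 5·3 + 1·2; (-2)·1 + 1·3 + 7·2) = (0, 17, 15)
w2 = Sw1 = (4·0 + 0·17 + (-2)·15; 0·0 + 5·17 + 1·15; (-2)·0 + 1·17 + 7·15) = (-30, 100, 122)
Sw2 = (-364, 622, 1014)
w2·Sw2 = (-30)·(-364) + 100·622 + 122·1014 = 196828; w2·w2 = (-30)·(-30) + 100·100 + 122·122 = 25784
λ ≈ 196828/25784 = 7.634

7.634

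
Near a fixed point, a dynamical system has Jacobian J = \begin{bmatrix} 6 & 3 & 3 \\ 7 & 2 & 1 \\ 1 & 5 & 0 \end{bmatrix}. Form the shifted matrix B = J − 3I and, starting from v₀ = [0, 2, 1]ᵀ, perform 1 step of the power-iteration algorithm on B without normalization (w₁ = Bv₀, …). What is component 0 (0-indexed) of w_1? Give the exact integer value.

9

B = J − 3I has rows (3, 3, 3); (7, -1, 1); (1, 5, -3)
w1 = Bv₀ = (3·0 + 3·2 + 3·1; 7·0 + (-1)·2 + 1·1; 1·0 + 5·2 + (-3)·1) = (9, -1, 7)
Requested component of w1: 9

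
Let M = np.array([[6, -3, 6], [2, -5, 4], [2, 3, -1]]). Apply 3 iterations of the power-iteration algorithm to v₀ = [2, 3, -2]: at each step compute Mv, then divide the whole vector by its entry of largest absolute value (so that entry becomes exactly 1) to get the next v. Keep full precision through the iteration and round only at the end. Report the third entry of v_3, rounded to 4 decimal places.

-0.7998

Mv0 = (-9.00000, -19.00000, 15.00000); divide by -19.00000 → v1 = (0.47368, 1.00000, -0.78947)
Mv1 = (-4.89474, -7.21053, 4.73684); divide by -7.21053 → v2 = (0.67883, 1.00000, -0.65693)
Mv2 = (-2.86861, -6.27007, 5.01460); divide by -6.27007 → v3 = (0.45751, 1.00000, -0.79977)
Requested entry of v3: 687/-859 = -0.7998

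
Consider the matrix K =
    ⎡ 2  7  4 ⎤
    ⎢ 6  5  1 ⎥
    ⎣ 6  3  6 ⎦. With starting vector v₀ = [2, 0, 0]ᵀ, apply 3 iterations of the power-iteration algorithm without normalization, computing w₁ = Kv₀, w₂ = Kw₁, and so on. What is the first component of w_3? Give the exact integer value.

w1 = Kv₀ = (2·2 + 7·0 + 4·0; 6·2 + 5·0 + 1·0; 6·2 + 3·0 + 6·0) = (4, 12, 12)
w2 = Kw1 = (2·4 + 7·12 + 4·12; 6·4 + 5·12 + 1·12; 6·4 + 3·12 + 6·12) = (140, 96, 132)
w3 = Kw2 = (1480, 1452, 1920)
The requested component of w3 is 1480.

1480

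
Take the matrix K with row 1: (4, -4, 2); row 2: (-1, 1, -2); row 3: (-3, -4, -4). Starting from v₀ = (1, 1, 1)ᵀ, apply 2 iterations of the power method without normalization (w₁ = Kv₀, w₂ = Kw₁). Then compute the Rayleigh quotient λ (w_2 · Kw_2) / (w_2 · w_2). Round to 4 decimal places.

w1 = Kv₀ = (4·1 + (-4)·1 + 2·1; (-1)·1 + 1·1 + (-2)·1; (-3)·1 + (-4)·1 + (-4)·1) = (2, -2, -11)
w2 = Kw1 = (4·2 + (-4)·(-2) + 2·(-11); (-1)·2 + 1·(-2) + (-2)·(-11); (-3)·2 + (-4)·(-2) + (-4)·(-11)) = (-6, 18, 46)
Kw2 = (-4, -68, -238)
w2·Kw2 = (-6)·(-4) + 18·(-68) + 46·(-238) = -12148; w2·w2 = (-6)·(-6) + 18·18 + 46·46 = 2476
λ ≈ -12148/2476 = -4.9063

λ ≈ -4.9063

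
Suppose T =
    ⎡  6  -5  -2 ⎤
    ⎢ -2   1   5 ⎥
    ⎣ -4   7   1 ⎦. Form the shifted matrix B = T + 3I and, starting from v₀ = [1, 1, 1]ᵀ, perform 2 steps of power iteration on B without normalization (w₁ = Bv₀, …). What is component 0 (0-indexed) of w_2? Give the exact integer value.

B = T + 3I has rows (9, -5, -2); (-2, 4, 5); (-4, 7, 4)
w1 = Bv₀ = (2, 7, 7)
w2 = Bw1 = (-31, 59, 69)
Requested component of w2: -31

-31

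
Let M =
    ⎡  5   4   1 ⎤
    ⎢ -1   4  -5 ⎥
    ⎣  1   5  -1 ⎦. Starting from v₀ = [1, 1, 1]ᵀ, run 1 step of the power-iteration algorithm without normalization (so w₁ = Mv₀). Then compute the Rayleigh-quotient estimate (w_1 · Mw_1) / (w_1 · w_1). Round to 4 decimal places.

λ ≈ 4.1163

w1 = Mv₀ = (5·1 + 4·1 + 1·1; (-1)·1 + 4·1 + (-5)·1; 1·1 + 5·1 + (-1)·1) = (10, -2, 5)
Mw1 = (47, -43, -5)
w1·Mw1 = 10·47 + (-2)·(-43) + 5·(-5) = 531; w1·w1 = 10·10 + (-2)·(-2) + 5·5 = 129
λ ≈ 531/129 = 4.1163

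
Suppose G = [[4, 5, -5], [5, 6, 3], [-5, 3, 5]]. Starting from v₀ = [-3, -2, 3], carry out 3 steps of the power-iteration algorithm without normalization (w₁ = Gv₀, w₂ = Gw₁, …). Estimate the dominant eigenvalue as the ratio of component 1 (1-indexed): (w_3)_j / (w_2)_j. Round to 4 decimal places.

λ ≈ 10.5922

w1 = Gv₀ = (-37, -18, 24)
w2 = Gw1 = (-358, -221, 251)
w3 = Gw2 = (-3792, -2363, 2382)
Ratio at component: -3792 / -358 = 10.5922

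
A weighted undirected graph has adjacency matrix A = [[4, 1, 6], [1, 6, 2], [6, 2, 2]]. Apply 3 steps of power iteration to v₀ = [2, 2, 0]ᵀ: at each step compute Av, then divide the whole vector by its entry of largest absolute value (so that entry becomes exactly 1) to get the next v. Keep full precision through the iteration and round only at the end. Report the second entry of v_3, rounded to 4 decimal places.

Av0 = (10.00000, 14.00000, 16.00000); divide by 16.00000 → v1 = (0.62500, 0.87500, 1.00000)
Av1 = (9.37500, 7.87500, 7.50000); divide by 9.37500 → v2 = (1.00000, 0.84000, 0.80000)
Av2 = (9.64000, 7.64000, 9.28000); divide by 9.64000 → v3 = (1.00000, 0.79253, 0.96266)
Requested entry of v3: 1146/1446 = 0.7925

0.7925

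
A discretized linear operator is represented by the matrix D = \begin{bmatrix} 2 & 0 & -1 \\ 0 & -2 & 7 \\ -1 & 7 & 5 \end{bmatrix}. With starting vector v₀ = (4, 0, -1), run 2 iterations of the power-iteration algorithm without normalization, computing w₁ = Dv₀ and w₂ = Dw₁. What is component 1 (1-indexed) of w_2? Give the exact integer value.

27

w1 = Dv₀ = (9, -7, -9)
w2 = Dw1 = (27, -49, -103)
The requested component of w2 is 27.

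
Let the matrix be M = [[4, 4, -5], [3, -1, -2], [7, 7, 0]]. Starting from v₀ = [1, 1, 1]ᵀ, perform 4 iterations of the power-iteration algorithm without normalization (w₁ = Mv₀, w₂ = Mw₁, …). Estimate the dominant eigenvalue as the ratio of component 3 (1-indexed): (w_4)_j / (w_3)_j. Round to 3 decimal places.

w1 = Mv₀ = (4·1 + 4·1 + (-5)·1; 3·1 + (-1)·1 + (-2)·1; 7·1 + 7·1 + 0·1) = (3, 0, 14)
w2 = Mw1 = (4·3 + 4·0 + (-5)·14; 3·3 + (-1)·0 + (-2)·14; 7·3 + 7·0 + 0·14) = (-58, -19, 21)
w3 = Mw2 = (-413, -197, -539)
w4 = Mw3 = (255, 36, -4270)
Ratio at component: -4270 / -539 = 7.922

7.922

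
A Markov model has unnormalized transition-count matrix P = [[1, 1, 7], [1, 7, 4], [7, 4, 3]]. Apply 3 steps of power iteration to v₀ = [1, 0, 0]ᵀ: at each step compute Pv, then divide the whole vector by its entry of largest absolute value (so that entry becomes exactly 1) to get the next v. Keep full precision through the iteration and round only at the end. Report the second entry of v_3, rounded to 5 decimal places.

Pv0 = (1.000000, 1.000000, 7.000000); divide by 7.000000 → v1 = (0.142857, 0.142857, 1.000000)
Pv1 = (7.285714, 5.142857, 4.571429); divide by 7.285714 → v2 = (1.000000, 0.705882, 0.627451)
Pv2 = (6.098039, 8.450980, 11.705882); divide by 11.705882 → v3 = (0.520938, 0.721943, 1.000000)
Requested entry of v3: 431/597 = 0.72194

0.72194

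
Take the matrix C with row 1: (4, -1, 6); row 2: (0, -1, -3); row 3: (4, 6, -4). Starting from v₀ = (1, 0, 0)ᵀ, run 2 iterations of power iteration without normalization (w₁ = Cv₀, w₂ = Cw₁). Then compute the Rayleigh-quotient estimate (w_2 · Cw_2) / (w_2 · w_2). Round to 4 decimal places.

3.8624

w1 = Cv₀ = (4, 0, 4)
w2 = Cw1 = (40, -12, 0)
Cw2 = (172, 12, 88)
w2·Cw2 = 40·172 + (-12)·12 + 0·88 = 6736; w2·w2 = 40·40 + (-12)·(-12) + 0·0 = 1744
λ ≈ 6736/1744 = 3.8624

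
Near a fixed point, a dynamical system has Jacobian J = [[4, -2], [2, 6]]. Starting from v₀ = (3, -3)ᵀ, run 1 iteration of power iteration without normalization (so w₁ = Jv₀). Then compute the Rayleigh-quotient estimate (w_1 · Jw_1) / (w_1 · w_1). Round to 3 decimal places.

λ ≈ 4.615

w1 = Jv₀ = (18, -12)
Jw1 = (96, -36)
w1·Jw1 = 18·96 + (-12)·(-36) = 2160; w1·w1 = 18·18 + (-12)·(-12) = 468
λ ≈ 2160/468 = 4.615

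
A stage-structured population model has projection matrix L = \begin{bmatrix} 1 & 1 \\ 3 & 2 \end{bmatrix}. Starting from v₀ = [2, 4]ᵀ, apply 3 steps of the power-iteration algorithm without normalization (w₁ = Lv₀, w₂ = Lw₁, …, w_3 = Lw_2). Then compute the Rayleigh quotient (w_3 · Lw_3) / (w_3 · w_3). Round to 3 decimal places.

w1 = Lv₀ = (1·2 + 1·4; 3·2 + 2·4) = (6, 14)
w2 = Lw1 = (1·6 + 1·14; 3·6 + 2·14) = (20, 46)
w3 = Lw2 = (66, 152)
Lw3 = (218, 502)
w3·Lw3 = 66·218 + 152·502 = 90692; w3·w3 = 66·66 + 152·152 = 27460
λ ≈ 90692/27460 = 3.303

3.303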